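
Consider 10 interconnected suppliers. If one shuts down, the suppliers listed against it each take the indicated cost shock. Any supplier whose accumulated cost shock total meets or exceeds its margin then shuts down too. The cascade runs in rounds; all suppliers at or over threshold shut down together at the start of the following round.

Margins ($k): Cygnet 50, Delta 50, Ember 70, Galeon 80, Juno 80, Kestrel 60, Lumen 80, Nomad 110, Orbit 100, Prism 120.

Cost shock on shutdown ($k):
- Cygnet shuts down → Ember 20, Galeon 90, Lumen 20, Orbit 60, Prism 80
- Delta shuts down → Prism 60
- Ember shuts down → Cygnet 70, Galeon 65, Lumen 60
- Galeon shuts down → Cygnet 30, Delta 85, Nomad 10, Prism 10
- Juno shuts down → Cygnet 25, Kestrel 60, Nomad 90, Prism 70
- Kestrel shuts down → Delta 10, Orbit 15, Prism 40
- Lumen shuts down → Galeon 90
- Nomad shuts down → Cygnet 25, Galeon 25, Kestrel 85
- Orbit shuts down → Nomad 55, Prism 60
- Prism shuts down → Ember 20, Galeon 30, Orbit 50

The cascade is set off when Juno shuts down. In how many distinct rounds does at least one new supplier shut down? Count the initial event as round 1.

2

Round 1 — Juno shuts down (initial).
  Cygnet: +25 → 25 < 50
  Kestrel: +60 → 60 ≥ 60
  Nomad: +90 → 90 < 110
  Prism: +70 → 70 < 120
Round 2 — Kestrel shuts down.
  Delta: +10 → 10 < 50
  Orbit: +15 → 15 < 100
  Prism: +40 → 110 < 120
No further shutdowns.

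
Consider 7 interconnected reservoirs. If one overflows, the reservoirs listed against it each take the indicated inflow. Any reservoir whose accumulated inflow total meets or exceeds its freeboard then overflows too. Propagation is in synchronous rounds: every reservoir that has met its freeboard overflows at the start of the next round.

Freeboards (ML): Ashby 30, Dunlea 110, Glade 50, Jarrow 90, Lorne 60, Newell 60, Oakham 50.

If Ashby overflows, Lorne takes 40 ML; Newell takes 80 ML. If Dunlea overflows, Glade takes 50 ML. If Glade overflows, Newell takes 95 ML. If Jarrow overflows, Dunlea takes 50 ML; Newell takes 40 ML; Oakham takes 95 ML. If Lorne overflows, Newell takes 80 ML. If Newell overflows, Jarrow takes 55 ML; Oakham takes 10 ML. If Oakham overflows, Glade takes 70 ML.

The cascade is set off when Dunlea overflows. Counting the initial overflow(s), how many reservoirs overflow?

3

Round 1 — Dunlea overflows (initial).
  Glade: +50 → 50 ≥ 50
Round 2 — Glade overflows.
  Newell: +95 → 95 ≥ 60
Round 3 — Newell overflows.
  Jarrow: +55 → 55 < 90
  Oakham: +10 → 10 < 50
No further overflows.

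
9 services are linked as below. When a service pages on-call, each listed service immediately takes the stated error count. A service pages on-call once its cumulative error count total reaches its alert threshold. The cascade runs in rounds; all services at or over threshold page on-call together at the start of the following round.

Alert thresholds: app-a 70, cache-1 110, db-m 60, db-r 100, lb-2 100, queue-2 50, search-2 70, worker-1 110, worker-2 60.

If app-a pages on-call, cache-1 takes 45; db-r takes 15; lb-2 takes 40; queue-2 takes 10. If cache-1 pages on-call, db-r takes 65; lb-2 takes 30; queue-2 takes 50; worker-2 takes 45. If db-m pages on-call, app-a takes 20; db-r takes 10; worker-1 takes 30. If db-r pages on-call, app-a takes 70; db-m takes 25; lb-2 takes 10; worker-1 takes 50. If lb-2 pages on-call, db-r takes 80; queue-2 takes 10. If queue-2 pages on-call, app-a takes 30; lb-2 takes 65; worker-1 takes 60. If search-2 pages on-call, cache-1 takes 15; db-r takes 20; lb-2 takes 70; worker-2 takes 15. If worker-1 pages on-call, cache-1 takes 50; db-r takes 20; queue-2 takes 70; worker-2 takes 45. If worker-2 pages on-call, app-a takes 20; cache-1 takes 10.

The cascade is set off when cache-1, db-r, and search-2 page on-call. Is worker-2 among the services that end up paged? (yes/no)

Round 1 — cache-1, db-r, search-2 page on-call (initial).
  app-a: +70 → 70 ≥ 70
  db-m: +25 → 25 < 60
  lb-2: +30+10+70 → 110 ≥ 100
  queue-2: +50 → 50 ≥ 50
  worker-1: +50 → 50 < 110
  worker-2: +45+15 → 60 ≥ 60
Round 2 — app-a, lb-2, queue-2, worker-2 page on-call.
  worker-1: +60 → 110 ≥ 110
Round 3 — worker-1 pages on-call.
No further pages.

yes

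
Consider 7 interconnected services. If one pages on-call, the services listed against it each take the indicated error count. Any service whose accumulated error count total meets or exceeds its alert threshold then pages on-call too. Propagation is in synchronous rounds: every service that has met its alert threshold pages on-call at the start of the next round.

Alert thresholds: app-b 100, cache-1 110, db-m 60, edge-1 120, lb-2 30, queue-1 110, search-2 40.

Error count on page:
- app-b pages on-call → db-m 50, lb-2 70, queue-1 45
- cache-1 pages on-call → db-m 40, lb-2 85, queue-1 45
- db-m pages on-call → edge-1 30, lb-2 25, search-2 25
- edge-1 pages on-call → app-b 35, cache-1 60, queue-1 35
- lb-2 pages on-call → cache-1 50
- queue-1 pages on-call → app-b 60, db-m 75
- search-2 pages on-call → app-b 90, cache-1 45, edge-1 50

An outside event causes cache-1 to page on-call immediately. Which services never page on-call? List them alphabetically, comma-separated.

app-b, db-m, edge-1, queue-1, search-2

Round 1 — cache-1 pages on-call (initial).
  db-m: +40 → 40 < 60
  lb-2: +85 → 85 ≥ 30
  queue-1: +45 → 45 < 110
Round 2 — lb-2 pages on-call.
No further pages.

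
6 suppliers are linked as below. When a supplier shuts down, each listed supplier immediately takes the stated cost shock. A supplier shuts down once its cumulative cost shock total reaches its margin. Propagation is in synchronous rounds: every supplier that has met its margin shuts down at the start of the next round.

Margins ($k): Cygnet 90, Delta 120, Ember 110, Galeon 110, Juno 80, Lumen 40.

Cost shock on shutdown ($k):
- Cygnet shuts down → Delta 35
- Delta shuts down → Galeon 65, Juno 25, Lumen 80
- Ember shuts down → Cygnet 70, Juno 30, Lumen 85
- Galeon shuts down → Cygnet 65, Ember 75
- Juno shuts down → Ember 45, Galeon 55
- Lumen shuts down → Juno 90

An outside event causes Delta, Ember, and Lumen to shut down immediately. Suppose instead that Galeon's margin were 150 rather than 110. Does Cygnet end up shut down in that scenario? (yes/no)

no

With Galeon's margin at 150:
Round 1 — Delta, Ember, Lumen shut down (initial).
  Cygnet: +70 → 70 < 90
  Galeon: +65 → 65 < 150
  Juno: +25+30+90 → 145 ≥ 80
Round 2 — Juno shuts down.
  Galeon: +55 → 120 < 150
No further shutdowns.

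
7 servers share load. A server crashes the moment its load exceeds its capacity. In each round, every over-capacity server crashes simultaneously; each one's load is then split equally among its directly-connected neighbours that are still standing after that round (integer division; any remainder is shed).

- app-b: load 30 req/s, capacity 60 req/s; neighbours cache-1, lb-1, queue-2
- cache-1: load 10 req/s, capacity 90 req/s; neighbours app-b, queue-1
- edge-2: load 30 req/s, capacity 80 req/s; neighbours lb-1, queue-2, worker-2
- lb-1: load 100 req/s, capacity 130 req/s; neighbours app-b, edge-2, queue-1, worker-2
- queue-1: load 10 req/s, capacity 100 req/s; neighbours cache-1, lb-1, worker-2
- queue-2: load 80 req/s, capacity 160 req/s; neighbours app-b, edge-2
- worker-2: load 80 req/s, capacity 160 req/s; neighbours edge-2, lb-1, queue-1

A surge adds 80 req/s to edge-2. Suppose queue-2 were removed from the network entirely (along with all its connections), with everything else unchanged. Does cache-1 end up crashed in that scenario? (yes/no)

With queue-2 removed:
Round 1 — edge-2 at 110 > 80. edge-2 crashes.
  edge-2 sheds 110 req/s to lb-1, worker-2: 55 each.
    lb-1: 100+55 = 155 > 130
    worker-2: 80+55 = 135 ≤ 160
Round 2 — lb-1 crashes.
  lb-1 sheds 155 req/s to app-b, queue-1, worker-2: 51 each (2 lost).
    app-b: 30+51 = 81 > 60
    queue-1: 10+51 = 61 ≤ 100
    worker-2: 135+51 = 186 > 160
Round 3 — app-b, worker-2 crash.
  app-b sheds 81 req/s to cache-1: 81 each.
    cache-1: 10+81 = 91 > 90
  worker-2 sheds 186 req/s to queue-1: 186 each.
    queue-1: 61+186 = 247 > 100
Round 4 — cache-1, queue-1 crash.
  cache-1 sheds 91 req/s: no online neighbours, lost.
  queue-1 sheds 247 req/s: no online neighbours, lost.
No further crashes.

yes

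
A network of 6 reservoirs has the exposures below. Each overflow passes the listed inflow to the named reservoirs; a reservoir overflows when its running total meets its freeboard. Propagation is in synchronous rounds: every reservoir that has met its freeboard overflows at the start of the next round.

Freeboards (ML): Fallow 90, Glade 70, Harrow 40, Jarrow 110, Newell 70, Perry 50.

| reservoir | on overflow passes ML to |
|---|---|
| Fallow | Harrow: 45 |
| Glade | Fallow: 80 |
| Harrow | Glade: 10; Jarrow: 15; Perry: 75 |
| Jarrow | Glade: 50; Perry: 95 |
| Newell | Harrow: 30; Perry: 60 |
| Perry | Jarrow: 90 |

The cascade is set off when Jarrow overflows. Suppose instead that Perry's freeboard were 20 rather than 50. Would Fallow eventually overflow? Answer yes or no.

no

With Perry's freeboard at 20:
Round 1 — Jarrow overflows (initial).
  Glade: +50 → 50 < 70
  Perry: +95 → 95 ≥ 20
Round 2 — Perry overflows.
No further overflows.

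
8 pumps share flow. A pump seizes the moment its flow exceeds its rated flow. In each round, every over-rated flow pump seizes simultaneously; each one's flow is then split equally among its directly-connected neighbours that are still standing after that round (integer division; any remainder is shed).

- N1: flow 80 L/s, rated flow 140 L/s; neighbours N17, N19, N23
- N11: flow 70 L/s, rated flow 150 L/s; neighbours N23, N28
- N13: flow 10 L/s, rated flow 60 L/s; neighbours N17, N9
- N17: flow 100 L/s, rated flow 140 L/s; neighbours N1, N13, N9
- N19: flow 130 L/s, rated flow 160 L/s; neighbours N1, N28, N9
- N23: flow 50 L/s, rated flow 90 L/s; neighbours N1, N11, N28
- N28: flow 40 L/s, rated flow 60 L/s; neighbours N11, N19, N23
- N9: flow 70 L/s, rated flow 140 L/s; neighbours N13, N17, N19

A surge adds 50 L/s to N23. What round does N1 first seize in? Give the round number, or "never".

4

Round 1 — N23 at 100 > 90. N23 seizes.
  N23 sheds 100 L/s to N1, N11, N28: 33 each (1 lost).
    N1: 80+33 = 113 ≤ 140
    N11: 70+33 = 103 ≤ 150
    N28: 40+33 = 73 > 60
Round 2 — N28 seizes.
  N28 sheds 73 L/s to N11, N19: 36 each (1 lost).
    N11: 103+36 = 139 ≤ 150
    N19: 130+36 = 166 > 160
Round 3 — N19 seizes.
  N19 sheds 166 L/s to N1, N9: 83 each.
    N1: 113+83 = 196 > 140
    N9: 70+83 = 153 > 140
Round 4 — N1, N9 seize.
  N1 sheds 196 L/s to N17: 196 each.
    N17: 100+196 = 296 > 140
  N9 sheds 153 L/s to N13, N17: 76 each (1 lost).
    N13: 10+76 = 86 > 60
    N17: 296+76 = 372 > 140
Round 5 — N13, N17 seize.
  N13 sheds 86 L/s: no online neighbours, lost.
  N17 sheds 372 L/s: no online neighbours, lost.
No further seizures.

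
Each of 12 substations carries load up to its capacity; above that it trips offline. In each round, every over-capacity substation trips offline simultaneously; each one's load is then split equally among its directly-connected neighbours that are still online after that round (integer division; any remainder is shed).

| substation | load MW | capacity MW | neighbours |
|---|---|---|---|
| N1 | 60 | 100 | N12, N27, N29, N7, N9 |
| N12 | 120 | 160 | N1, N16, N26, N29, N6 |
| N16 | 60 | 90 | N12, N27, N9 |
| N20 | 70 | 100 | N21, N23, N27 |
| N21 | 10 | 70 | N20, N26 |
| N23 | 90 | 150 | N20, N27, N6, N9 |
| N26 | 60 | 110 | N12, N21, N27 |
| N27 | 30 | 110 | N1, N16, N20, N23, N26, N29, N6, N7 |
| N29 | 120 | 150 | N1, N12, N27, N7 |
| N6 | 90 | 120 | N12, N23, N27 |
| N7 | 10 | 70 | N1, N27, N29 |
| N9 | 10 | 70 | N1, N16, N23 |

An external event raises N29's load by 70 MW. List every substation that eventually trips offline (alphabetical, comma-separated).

N1, N12, N16, N20, N21, N23, N26, N27, N29, N6, N7, N9

Round 1 — N29 at 190 > 150. N29 trips offline.
  N29 sheds 190 MW to N1, N12, N27, N7: 47 each (2 lost).
    N1: 60+47 = 107 > 100
    N12: 120+47 = 167 > 160
    N27: 30+47 = 77 ≤ 110
    N7: 10+47 = 57 ≤ 70
Round 2 — N1, N12 trip offline.
  N1 sheds 107 MW to N27, N7, N9: 35 each (2 lost).
    N27: 77+35 = 112 > 110
    N7: 57+35 = 92 > 70
    N9: 10+35 = 45 ≤ 70
  N12 sheds 167 MW to N16, N26, N6: 55 each (2 lost).
    N16: 60+55 = 115 > 90
    N26: 60+55 = 115 > 110
    N6: 90+55 = 145 > 120
Round 3 — N16, N26, N27, N6, N7 trip offline.
  N16 sheds 115 MW to N9: 115 each.
    N9: 45+115 = 160 > 70
  N26 sheds 115 MW to N21: 115 each.
    N21: 10+115 = 125 > 70
  N27 sheds 112 MW to N20, N23: 56 each.
    N20: 70+56 = 126 > 100
    N23: 90+56 = 146 ≤ 150
  N6 sheds 145 MW to N23: 145 each.
    N23: 146+145 = 291 > 150
  N7 sheds 92 MW: no online neighbours, lost.
Round 4 — N20, N21, N23, N9 trip offline.
  N20 sheds 126 MW: no online neighbours, lost.
  N21 sheds 125 MW: no online neighbours, lost.
  N23 sheds 291 MW: no online neighbours, lost.
  N9 sheds 160 MW: no online neighbours, lost.
No further trips.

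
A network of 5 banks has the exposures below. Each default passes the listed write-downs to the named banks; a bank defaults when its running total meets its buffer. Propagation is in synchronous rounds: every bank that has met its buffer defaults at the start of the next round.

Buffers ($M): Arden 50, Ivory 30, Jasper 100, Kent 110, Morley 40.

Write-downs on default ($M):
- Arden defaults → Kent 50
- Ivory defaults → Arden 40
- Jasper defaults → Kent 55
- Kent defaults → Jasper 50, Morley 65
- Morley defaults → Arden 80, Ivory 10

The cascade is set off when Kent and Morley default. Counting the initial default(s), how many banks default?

3

Round 1 — Kent, Morley default (initial).
  Arden: +80 → 80 ≥ 50
  Ivory: +10 → 10 < 30
  Jasper: +50 → 50 < 100
Round 2 — Arden defaults.
No further defaults.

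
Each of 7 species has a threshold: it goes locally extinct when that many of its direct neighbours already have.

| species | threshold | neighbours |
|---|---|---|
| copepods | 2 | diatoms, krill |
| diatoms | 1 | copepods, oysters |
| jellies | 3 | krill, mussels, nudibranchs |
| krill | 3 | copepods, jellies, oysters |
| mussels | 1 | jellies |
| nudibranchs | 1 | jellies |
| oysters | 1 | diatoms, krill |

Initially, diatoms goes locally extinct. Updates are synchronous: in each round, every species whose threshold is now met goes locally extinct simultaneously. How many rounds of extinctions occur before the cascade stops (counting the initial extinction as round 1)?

Round 1 — diatoms goes locally extinct (initial).
Round 2 — checking thresholds:
  copepods: 1 of 2 neighbours < 2, below threshold.
  oysters: 1 of 2 neighbours ≥ 1, goes locally extinct.
Round 3 — no new extinctions; cascade stops.

2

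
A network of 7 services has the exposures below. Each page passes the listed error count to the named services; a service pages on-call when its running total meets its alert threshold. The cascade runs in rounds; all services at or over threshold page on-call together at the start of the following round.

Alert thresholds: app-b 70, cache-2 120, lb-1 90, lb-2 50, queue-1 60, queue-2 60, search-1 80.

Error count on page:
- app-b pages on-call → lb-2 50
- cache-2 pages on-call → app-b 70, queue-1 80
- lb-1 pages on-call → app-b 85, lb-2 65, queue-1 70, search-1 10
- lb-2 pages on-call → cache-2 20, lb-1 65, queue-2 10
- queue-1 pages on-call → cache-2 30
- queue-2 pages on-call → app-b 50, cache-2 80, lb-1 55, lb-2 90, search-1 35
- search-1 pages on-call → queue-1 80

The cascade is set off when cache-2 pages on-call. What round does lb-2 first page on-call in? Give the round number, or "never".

3

Round 1 — cache-2 pages on-call (initial).
  app-b: +70 → 70 ≥ 70
  queue-1: +80 → 80 ≥ 60
Round 2 — app-b, queue-1 page on-call.
  lb-2: +50 → 50 ≥ 50
Round 3 — lb-2 pages on-call.
  lb-1: +65 → 65 < 90
  queue-2: +10 → 10 < 60
No further pages.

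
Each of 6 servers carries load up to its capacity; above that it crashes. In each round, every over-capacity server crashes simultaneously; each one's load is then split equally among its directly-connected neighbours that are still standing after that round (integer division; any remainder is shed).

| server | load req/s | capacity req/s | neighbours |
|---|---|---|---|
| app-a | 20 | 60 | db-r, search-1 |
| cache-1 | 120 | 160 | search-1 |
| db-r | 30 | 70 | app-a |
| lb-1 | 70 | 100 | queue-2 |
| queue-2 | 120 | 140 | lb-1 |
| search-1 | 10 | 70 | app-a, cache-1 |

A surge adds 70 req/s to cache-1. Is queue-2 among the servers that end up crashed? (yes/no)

Round 1 — cache-1 at 190 > 160. cache-1 crashes.
  cache-1 sheds 190 req/s to search-1: 190 each.
    search-1: 10+190 = 200 > 70
Round 2 — search-1 crashes.
  search-1 sheds 200 req/s to app-a: 200 each.
    app-a: 20+200 = 220 > 60
Round 3 — app-a crashes.
  app-a sheds 220 req/s to db-r: 220 each.
    db-r: 30+220 = 250 > 70
Round 4 — db-r crashes.
  db-r sheds 250 req/s: no online neighbours, lost.
No further crashes.

no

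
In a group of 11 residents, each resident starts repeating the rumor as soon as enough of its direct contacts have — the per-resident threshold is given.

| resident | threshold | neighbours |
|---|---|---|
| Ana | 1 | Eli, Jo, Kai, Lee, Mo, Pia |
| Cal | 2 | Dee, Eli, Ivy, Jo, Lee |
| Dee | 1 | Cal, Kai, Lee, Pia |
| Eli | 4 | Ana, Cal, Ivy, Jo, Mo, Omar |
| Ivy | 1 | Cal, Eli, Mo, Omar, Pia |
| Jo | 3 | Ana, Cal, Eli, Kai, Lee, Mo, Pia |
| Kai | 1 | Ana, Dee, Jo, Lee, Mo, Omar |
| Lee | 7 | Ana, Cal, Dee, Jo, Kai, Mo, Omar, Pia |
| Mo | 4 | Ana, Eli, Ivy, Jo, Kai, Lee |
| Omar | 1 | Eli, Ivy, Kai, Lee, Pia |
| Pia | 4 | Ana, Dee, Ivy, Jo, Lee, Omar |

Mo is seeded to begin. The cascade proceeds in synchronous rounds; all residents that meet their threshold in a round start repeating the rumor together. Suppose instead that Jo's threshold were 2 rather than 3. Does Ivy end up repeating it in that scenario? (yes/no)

With Jo's threshold at 2:
Round 1 — Mo starts repeating the rumor (initial).
Round 2 — checking thresholds:
  Ana: 1 of 6 neighbours ≥ 1, starts repeating the rumor.
  Eli: 1 of 6 neighbours < 4, below threshold.
  Ivy: 1 of 5 neighbours ≥ 1, starts repeating the rumor.
  Jo: 1 of 7 neighbours < 2, below threshold.
  Kai: 1 of 6 neighbours ≥ 1, starts repeating the rumor.
  Lee: 1 of 8 neighbours < 7, below threshold.
Round 3 — checking thresholds:
  Cal: 1 of 5 neighbours < 2, below threshold.
  Dee: 1 of 4 neighbours ≥ 1, starts repeating the rumor.
  Eli: 3 of 6 neighbours < 4, below threshold.
  Jo: 3 of 7 neighbours ≥ 2, starts repeating the rumor.
  Lee: 3 of 8 neighbours < 7, below threshold.
  Omar: 2 of 5 neighbours ≥ 1, starts repeating the rumor.
  Pia: 2 of 6 neighbours < 4, below threshold.
Round 4 — checking thresholds:
  Cal: 3 of 5 neighbours ≥ 2, starts repeating the rumor.
  Eli: 5 of 6 neighbours ≥ 4, starts repeating the rumor.
  Lee: 6 of 8 neighbours < 7, below threshold.
  Pia: 5 of 6 neighbours ≥ 4, starts repeating the rumor.
Round 5 — checking thresholds:
  Lee: 8 of 8 neighbours ≥ 7, starts repeating the rumor.
Round 6 — no new spreads; cascade stops.

yes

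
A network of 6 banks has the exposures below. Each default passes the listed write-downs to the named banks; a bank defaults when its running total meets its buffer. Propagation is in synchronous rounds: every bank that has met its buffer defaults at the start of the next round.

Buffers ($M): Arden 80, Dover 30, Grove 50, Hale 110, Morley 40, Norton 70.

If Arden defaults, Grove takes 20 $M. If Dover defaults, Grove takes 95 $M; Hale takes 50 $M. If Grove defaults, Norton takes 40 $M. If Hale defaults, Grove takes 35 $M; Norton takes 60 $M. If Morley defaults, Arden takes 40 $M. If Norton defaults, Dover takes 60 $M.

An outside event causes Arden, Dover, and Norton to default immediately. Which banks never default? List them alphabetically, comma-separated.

Hale, Morley

Round 1 — Arden, Dover, Norton default (initial).
  Grove: +20+95 → 115 ≥ 50
  Hale: +50 → 50 < 110
Round 2 — Grove defaults.
No further defaults.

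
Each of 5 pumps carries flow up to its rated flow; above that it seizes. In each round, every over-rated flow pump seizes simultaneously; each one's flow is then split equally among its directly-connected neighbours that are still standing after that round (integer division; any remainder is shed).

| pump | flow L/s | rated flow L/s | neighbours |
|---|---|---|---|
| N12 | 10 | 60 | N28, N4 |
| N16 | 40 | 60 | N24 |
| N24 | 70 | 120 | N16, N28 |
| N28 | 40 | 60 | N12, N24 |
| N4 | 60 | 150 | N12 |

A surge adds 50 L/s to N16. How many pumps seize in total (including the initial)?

Round 1 — N16 at 90 > 60. N16 seizes.
  N16 sheds 90 L/s to N24: 90 each.
    N24: 70+90 = 160 > 120
Round 2 — N24 seizes.
  N24 sheds 160 L/s to N28: 160 each.
    N28: 40+160 = 200 > 60
Round 3 — N28 seizes.
  N28 sheds 200 L/s to N12: 200 each.
    N12: 10+200 = 210 > 60
Round 4 — N12 seizes.
  N12 sheds 210 L/s to N4: 210 each.
    N4: 60+210 = 270 > 150
Round 5 — N4 seizes.
  N4 sheds 270 L/s: no online neighbours, lost.
No further seizures.

5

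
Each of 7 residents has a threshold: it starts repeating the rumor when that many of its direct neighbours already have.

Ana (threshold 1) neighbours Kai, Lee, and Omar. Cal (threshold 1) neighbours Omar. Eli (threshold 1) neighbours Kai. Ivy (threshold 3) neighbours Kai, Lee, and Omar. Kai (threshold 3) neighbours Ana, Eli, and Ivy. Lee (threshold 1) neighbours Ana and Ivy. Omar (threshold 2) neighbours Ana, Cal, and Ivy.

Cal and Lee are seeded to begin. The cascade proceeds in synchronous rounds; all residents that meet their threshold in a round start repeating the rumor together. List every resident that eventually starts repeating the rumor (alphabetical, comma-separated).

Ana, Cal, Lee, Omar

Round 1 — Cal, Lee start repeating the rumor (initial).
Round 2 — checking thresholds:
  Ana: 1 of 3 neighbours ≥ 1, starts repeating the rumor.
  Ivy: 1 of 3 neighbours < 3, below threshold.
  Omar: 1 of 3 neighbours < 2, below threshold.
Round 3 — checking thresholds:
  Ivy: 1 of 3 neighbours < 3, below threshold.
  Kai: 1 of 3 neighbours < 3, below threshold.
  Omar: 2 of 3 neighbours ≥ 2, starts repeating the rumor.
Round 4 — no new spreads; cascade stops.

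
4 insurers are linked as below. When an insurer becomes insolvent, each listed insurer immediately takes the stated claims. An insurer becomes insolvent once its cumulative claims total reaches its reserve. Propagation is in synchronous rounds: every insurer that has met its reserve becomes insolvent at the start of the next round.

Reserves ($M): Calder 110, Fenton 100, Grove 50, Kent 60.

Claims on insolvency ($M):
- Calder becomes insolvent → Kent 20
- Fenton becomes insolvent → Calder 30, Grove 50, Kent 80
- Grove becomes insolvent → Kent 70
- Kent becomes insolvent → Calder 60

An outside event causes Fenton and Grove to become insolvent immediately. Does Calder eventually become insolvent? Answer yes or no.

Round 1 — Fenton, Grove become insolvent (initial).
  Calder: +30 → 30 < 110
  Kent: +80+70 → 150 ≥ 60
Round 2 — Kent becomes insolvent.
  Calder: +60 → 90 < 110
No further insolvencies.

no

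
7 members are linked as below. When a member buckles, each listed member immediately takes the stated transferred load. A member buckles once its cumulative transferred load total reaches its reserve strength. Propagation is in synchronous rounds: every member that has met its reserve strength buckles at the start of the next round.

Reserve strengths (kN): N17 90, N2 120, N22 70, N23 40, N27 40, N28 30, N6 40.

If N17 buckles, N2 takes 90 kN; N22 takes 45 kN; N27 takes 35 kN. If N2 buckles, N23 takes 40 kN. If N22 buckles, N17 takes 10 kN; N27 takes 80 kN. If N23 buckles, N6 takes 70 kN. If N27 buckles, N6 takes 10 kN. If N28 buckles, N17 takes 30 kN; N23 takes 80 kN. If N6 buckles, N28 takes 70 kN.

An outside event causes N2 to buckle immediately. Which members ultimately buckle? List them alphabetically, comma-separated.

Round 1 — N2 buckles (initial).
  N23: +40 → 40 ≥ 40
Round 2 — N23 buckles.
  N6: +70 → 70 ≥ 40
Round 3 — N6 buckles.
  N28: +70 → 70 ≥ 30
Round 4 — N28 buckles.
  N17: +30 → 30 < 90
No further bucklings.

N2, N23, N28, N6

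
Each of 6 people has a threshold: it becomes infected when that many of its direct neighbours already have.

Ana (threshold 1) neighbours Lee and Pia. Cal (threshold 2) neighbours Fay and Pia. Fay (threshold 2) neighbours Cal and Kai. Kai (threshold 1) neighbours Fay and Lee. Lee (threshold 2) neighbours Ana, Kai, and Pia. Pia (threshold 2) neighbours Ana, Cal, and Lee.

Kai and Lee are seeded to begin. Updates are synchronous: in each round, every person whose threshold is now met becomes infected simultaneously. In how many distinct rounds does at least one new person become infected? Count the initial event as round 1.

3

Round 1 — Kai, Lee become infected (initial).
Round 2 — checking thresholds:
  Ana: 1 of 2 neighbours ≥ 1, becomes infected.
  Fay: 1 of 2 neighbours < 2, holds.
  Pia: 1 of 3 neighbours < 2, holds.
Round 3 — checking thresholds:
  Fay: 1 of 2 neighbours < 2, holds.
  Pia: 2 of 3 neighbours ≥ 2, becomes infected.
Round 4 — no new infections; cascade stops.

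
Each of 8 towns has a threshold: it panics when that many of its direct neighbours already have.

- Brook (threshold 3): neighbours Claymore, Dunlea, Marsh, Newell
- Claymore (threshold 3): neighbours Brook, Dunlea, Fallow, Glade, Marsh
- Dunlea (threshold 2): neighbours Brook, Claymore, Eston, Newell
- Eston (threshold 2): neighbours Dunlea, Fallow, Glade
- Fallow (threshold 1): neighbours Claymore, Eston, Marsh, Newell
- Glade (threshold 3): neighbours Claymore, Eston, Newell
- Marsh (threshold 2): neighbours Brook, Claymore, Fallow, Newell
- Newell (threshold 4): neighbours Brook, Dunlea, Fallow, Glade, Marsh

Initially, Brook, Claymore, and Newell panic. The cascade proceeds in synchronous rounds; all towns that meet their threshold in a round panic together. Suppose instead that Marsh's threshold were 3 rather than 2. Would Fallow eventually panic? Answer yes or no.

yes

With Marsh's threshold at 3:
Round 1 — Brook, Claymore, Newell panic (initial).
Round 2 — checking thresholds:
  Dunlea: 3 of 4 neighbours ≥ 2, panics.
  Fallow: 2 of 4 neighbours ≥ 1, panics.
  Glade: 2 of 3 neighbours < 3, not yet.
  Marsh: 3 of 4 neighbours ≥ 3, panics.
Round 3 — checking thresholds:
  Eston: 2 of 3 neighbours ≥ 2, panics.
  Glade: 2 of 3 neighbours < 3, not yet.
Round 4 — checking thresholds:
  Glade: 3 of 3 neighbours ≥ 3, panics.
Round 5 — no new panics; cascade stops.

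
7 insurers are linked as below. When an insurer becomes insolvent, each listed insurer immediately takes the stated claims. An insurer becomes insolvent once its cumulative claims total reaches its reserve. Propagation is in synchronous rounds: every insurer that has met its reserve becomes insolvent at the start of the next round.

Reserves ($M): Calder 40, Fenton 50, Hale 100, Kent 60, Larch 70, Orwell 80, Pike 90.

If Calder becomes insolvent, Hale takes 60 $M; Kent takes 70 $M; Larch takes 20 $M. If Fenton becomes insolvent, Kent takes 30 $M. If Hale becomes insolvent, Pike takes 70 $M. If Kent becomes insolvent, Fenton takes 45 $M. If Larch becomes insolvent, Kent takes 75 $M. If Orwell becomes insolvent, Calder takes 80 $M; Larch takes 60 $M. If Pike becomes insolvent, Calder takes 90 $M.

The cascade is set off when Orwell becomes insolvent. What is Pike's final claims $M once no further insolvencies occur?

Round 1 — Orwell becomes insolvent (initial).
  Calder: +80 → 80 ≥ 40
  Larch: +60 → 60 < 70
Round 2 — Calder becomes insolvent.
  Hale: +60 → 60 < 100
  Kent: +70 → 70 ≥ 60
  Larch: +20 → 80 ≥ 70
Round 3 — Kent, Larch become insolvent.
  Fenton: +45 → 45 < 50
No further insolvencies.

0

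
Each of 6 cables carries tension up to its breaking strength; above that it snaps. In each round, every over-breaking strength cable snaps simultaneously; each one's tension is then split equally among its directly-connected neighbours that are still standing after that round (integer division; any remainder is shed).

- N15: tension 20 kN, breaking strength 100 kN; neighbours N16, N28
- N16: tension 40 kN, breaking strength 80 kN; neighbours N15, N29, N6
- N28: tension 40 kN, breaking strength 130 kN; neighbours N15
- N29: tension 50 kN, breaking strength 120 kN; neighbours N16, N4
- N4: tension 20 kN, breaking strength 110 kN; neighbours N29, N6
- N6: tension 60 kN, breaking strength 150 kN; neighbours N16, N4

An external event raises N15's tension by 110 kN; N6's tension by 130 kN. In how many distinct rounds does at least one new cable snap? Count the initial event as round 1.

3

Round 1 — N15 at 130 > 100; N6 at 190 > 150. N15, N6 snap.
  N15 sheds 130 kN to N16, N28: 65 each.
    N16: 40+65 = 105 > 80
    N28: 40+65 = 105 ≤ 130
  N6 sheds 190 kN to N16, N4: 95 each.
    N16: 105+95 = 200 > 80
    N4: 20+95 = 115 > 110
Round 2 — N16, N4 snap.
  N16 sheds 200 kN to N29: 200 each.
    N29: 50+200 = 250 > 120
  N4 sheds 115 kN to N29: 115 each.
    N29: 250+115 = 365 > 120
Round 3 — N29 snaps.
  N29 sheds 365 kN: no online neighbours, lost.
No further breaks.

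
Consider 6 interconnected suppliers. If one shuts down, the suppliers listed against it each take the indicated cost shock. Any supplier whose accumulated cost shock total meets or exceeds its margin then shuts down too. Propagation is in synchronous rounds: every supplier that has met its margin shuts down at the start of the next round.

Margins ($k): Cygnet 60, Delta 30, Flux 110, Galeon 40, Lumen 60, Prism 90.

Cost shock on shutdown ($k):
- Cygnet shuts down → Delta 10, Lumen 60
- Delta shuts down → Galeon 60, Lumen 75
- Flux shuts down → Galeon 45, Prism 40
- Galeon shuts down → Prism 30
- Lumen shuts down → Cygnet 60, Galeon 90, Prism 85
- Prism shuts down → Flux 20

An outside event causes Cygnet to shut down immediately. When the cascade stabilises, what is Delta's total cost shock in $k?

Round 1 — Cygnet shuts down (initial).
  Delta: +10 → 10 < 30
  Lumen: +60 → 60 ≥ 60
Round 2 — Lumen shuts down.
  Galeon: +90 → 90 ≥ 40
  Prism: +85 → 85 < 90
Round 3 — Galeon shuts down.
  Prism: +30 → 115 ≥ 90
Round 4 — Prism shuts down.
  Flux: +20 → 20 < 110
No further shutdowns.

10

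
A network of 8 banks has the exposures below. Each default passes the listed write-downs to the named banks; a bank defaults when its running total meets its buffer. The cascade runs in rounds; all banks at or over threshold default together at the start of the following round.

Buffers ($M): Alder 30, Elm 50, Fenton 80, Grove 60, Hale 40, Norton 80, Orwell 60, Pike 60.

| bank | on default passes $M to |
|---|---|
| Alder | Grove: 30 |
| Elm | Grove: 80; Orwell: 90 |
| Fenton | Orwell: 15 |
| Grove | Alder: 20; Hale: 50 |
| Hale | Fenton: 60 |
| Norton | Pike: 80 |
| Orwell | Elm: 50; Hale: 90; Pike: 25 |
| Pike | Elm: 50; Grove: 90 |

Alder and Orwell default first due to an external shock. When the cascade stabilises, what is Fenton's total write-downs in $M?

Round 1 — Alder, Orwell default (initial).
  Elm: +50 → 50 ≥ 50
  Grove: +30 → 30 < 60
  Hale: +90 → 90 ≥ 40
  Pike: +25 → 25 < 60
Round 2 — Elm, Hale default.
  Fenton: +60 → 60 < 80
  Grove: +80 → 110 ≥ 60
Round 3 — Grove defaults.
No further defaults.

60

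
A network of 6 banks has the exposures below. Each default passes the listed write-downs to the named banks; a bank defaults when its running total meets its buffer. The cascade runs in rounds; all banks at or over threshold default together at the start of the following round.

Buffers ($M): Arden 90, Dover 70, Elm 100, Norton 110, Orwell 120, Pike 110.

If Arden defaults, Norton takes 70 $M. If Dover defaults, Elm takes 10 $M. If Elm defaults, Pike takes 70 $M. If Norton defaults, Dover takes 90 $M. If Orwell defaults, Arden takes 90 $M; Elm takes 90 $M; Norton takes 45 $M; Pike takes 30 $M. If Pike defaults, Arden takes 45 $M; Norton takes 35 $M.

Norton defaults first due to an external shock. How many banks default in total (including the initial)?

Round 1 — Norton defaults (initial).
  Dover: +90 → 90 ≥ 70
Round 2 — Dover defaults.
  Elm: +10 → 10 < 100
No further defaults.

2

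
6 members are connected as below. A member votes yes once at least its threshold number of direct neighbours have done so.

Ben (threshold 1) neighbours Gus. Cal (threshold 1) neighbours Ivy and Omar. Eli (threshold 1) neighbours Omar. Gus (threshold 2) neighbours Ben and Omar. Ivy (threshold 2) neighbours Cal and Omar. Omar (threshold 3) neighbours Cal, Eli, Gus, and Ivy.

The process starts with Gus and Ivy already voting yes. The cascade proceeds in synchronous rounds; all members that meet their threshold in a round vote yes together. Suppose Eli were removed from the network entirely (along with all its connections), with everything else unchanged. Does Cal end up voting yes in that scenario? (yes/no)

yes

With Eli removed:
Round 1 — Gus, Ivy vote yes (initial).
Round 2 — checking thresholds:
  Ben: 1 of 1 neighbours ≥ 1, votes yes.
  Cal: 1 of 2 neighbours ≥ 1, votes yes.
  Omar: 2 of 3 neighbours < 3, below threshold.
Round 3 — checking thresholds:
  Omar: 3 of 3 neighbours ≥ 3, votes yes.
Round 4 — no new yes votes; cascade stops.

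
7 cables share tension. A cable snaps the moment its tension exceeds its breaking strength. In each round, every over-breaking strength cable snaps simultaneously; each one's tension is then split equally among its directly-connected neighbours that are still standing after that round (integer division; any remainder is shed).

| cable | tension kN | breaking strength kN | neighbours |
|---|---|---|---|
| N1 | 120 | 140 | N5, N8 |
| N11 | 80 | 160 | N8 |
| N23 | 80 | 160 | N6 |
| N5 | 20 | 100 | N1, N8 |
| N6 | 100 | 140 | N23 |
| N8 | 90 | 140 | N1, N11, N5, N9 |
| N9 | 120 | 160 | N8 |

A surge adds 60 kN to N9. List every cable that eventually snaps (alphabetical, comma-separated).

Round 1 — N9 at 180 > 160. N9 snaps.
  N9 sheds 180 kN to N8: 180 each.
    N8: 90+180 = 270 > 140
Round 2 — N8 snaps.
  N8 sheds 270 kN to N1, N11, N5: 90 each.
    N1: 120+90 = 210 > 140
    N11: 80+90 = 170 > 160
    N5: 20+90 = 110 > 100
Round 3 — N1, N11, N5 snap.
  N1 sheds 210 kN: no online neighbours, lost.
  N11 sheds 170 kN: no online neighbours, lost.
  N5 sheds 110 kN: no online neighbours, lost.
No further breaks.

N1, N11, N5, N8, N9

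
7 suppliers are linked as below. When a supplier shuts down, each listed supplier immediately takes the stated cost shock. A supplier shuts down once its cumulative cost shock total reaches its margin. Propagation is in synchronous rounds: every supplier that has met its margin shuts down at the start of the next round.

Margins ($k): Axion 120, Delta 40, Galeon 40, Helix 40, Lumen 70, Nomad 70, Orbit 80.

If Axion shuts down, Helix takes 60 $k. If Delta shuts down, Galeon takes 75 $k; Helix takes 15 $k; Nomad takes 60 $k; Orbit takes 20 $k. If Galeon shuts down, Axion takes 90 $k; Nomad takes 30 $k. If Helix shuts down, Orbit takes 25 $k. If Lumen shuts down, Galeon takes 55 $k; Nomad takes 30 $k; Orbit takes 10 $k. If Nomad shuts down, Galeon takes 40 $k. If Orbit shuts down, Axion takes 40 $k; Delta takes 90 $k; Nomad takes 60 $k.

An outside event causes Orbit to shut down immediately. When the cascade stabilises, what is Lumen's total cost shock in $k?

Round 1 — Orbit shuts down (initial).
  Axion: +40 → 40 < 120
  Delta: +90 → 90 ≥ 40
  Nomad: +60 → 60 < 70
Round 2 — Delta shuts down.
  Galeon: +75 → 75 ≥ 40
  Helix: +15 → 15 < 40
  Nomad: +60 → 120 ≥ 70
Round 3 — Galeon, Nomad shut down.
  Axion: +90 → 130 ≥ 120
Round 4 — Axion shuts down.
  Helix: +60 → 75 ≥ 40
Round 5 — Helix shuts down.
No further shutdowns.

0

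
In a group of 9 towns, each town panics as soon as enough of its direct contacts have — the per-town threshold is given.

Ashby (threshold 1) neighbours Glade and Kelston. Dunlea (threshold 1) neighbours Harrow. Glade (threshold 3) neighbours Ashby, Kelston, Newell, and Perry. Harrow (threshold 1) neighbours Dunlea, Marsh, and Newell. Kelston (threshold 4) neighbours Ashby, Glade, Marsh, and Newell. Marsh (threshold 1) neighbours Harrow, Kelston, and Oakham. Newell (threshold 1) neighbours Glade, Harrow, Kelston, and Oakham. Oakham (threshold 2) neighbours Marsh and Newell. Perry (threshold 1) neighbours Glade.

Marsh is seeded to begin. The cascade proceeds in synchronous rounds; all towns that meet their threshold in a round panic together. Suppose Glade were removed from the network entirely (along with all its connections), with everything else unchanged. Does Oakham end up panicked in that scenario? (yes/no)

With Glade removed:
Round 1 — Marsh panics (initial).
Round 2 — checking thresholds:
  Harrow: 1 of 3 neighbours ≥ 1, panics.
  Kelston: 1 of 3 neighbours < 4, holds.
  Oakham: 1 of 2 neighbours < 2, holds.
Round 3 — checking thresholds:
  Dunlea: 1 of 1 neighbours ≥ 1, panics.
  Kelston: 1 of 3 neighbours < 4, holds.
  Newell: 1 of 3 neighbours ≥ 1, panics.
  Oakham: 1 of 2 neighbours < 2, holds.
Round 4 — checking thresholds:
  Kelston: 2 of 3 neighbours < 4, holds.
  Oakham: 2 of 2 neighbours ≥ 2, panics.
Round 5 — no new panics; cascade stops.

yes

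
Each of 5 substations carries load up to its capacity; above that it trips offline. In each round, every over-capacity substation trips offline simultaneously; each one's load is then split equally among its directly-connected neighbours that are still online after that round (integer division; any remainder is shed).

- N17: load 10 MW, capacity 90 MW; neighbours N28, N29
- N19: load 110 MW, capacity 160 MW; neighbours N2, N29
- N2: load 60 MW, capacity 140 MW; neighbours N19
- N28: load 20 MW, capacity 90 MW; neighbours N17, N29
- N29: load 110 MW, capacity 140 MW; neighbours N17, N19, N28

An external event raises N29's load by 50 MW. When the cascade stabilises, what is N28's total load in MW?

73

Round 1 — N29 at 160 > 140. N29 trips offline.
  N29 sheds 160 MW to N17, N19, N28: 53 each (1 lost).
    N17: 10+53 = 63 ≤ 90
    N19: 110+53 = 163 > 160
    N28: 20+53 = 73 ≤ 90
Round 2 — N19 trips offline.
  N19 sheds 163 MW to N2: 163 each.
    N2: 60+163 = 223 > 140
Round 3 — N2 trips offline.
  N2 sheds 223 MW: no online neighbours, lost.
No further trips.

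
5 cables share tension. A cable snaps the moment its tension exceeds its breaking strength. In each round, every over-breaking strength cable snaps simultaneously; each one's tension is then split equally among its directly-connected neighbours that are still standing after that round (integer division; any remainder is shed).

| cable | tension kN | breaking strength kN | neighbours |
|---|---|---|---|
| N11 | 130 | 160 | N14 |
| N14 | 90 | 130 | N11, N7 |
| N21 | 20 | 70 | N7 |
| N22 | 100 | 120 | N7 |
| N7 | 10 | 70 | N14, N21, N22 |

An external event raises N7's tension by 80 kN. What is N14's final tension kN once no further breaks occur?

Round 1 — N7 at 90 > 70. N7 snaps.
  N7 sheds 90 kN to N14, N21, N22: 30 each.
    N14: 90+30 = 120 ≤ 130
    N21: 20+30 = 50 ≤ 70
    N22: 100+30 = 130 > 120
Round 2 — N22 snaps.
  N22 sheds 130 kN: no online neighbours, lost.
No further breaks.

120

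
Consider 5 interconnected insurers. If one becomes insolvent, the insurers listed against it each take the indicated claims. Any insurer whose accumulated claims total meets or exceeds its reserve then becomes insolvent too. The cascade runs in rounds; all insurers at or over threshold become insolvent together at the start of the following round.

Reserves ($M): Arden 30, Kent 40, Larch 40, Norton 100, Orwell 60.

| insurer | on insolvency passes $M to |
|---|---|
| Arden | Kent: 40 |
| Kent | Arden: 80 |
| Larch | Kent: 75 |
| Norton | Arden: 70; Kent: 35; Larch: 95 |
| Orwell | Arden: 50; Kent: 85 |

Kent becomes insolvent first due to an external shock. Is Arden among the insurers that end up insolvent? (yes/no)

Round 1 — Kent becomes insolvent (initial).
  Arden: +80 → 80 ≥ 30
Round 2 — Arden becomes insolvent.
No further insolvencies.

yes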